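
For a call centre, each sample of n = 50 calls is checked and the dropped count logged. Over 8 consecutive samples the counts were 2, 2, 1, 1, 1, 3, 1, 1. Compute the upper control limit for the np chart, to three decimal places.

p̄ = Σdᵢ / (k·n) = 12 / (8 × 50) = 0.03000
UCL = np̄ + 3·√(np̄(1−p̄)) = 1.5000 + 3 × √(1.5000×0.97000) = 1.5000 + 3 × 1.2062 = 5.1187

5.119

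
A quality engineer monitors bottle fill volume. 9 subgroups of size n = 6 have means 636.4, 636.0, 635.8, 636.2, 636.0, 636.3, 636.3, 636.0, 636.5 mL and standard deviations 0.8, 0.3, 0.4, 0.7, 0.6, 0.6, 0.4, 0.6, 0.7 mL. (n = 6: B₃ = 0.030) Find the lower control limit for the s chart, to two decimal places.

s̄ = (0.8 + 0.3 + 0.4 + 0.7 + 0.6 + 0.6 + 0.4 + 0.6 + 0.7) / 9 = 0.5667
LCL_s = B₃·s̄ = 0.030 × 0.5667 = 0.0170

0.02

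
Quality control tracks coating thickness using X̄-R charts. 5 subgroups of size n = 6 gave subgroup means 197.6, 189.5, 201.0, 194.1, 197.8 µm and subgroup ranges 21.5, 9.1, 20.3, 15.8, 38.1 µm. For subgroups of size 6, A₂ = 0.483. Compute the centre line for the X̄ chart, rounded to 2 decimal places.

X̄̄ = (197.6 + 189.5 + 201.0 + 194.1 + 197.8) / 5 = 980.0000 / 5 = 196.0000
CL = X̄̄ = 196.0000

196.00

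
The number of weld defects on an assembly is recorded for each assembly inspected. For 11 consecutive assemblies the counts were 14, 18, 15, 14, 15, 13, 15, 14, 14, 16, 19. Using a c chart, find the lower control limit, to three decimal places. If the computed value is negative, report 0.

3.493

c̄ = (14 + 18 + 15 + 14 + 15 + 13 + 15 + 14 + 14 + 16 + 19) / 11 = 167 / 11 = 15.1818
LCL = c̄ − 3√c̄ = 15.1818 − 3 × 3.8964 = 3.4927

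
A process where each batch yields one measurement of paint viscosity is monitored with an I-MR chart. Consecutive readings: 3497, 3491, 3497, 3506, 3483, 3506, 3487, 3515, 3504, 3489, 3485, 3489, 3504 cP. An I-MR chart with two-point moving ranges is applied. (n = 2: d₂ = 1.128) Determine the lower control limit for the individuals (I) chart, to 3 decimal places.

X̄ = (3497 + 3491 + 3497 + 3506 + 3483 + 3506 + 3487 + 3515 + 3504 + 3489 + 3485 + 3489 + 3504) / 13 = 3496.3846
Moving ranges: 6, 6, 9, 23, 23, 19, 28, 11, 15, 4, 4, 15; M̄R̄ = 163.0000 / 12 = 13.5833
LCL = X̄ − 3·M̄R̄/d₂ = 3496.3846 − 3 × 13.5833 / 1.128 = 3460.2587

3460.259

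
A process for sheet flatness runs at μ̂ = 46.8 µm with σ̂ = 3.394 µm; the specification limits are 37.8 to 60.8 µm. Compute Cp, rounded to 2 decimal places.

1.13

Cp = (USL − LSL) / (6σ̂) = (60.8 − 37.8) / (6 × 3.394) = 23.0000 / 20.3640 = 1.1294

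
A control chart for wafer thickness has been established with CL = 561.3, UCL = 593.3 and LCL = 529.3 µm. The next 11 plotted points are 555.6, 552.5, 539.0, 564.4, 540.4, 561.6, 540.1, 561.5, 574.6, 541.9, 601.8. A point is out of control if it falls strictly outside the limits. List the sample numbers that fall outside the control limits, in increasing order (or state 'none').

11

Compare each point to [529.3, 593.3]: sample 11 = 601.8 > UCL.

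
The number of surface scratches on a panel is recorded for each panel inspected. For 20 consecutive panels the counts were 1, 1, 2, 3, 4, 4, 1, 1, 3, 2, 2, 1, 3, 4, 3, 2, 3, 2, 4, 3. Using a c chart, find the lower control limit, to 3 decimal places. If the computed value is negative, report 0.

c̄ = (1 + 1 + 2 + 3 + 4 + 4 + 1 + 1 + 3 + 2 + 2 + 1 + 3 + 4 + 3 + 2 + 3 + 2 + 4 + 3) / 20 = 49 / 20 = 2.4500
LCL = c̄ − 3√c̄ = 2.4500 − 3 × 1.5652 = -2.2457 → 0 (cannot be negative)

0.000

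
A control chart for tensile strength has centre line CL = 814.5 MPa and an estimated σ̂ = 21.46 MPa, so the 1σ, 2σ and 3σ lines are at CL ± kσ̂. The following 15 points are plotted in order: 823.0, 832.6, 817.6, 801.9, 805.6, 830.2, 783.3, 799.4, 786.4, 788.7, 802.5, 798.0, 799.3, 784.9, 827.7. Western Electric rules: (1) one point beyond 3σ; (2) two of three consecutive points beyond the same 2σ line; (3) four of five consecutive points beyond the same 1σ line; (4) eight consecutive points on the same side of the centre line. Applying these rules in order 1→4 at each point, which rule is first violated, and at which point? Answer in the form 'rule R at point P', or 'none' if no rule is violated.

Zone of each point (C = within 1σ̂, B = 1σ̂–2σ̂, A = 2σ̂–3σ̂, * = beyond 3σ̂; sign = side of CL): 1:+C, 2:+C, 3:+C, 4:-C, 5:-C, 6:+C, 7:-B, 8:-C, 9:-B, 10:-B, 11:-C, 12:-C, 13:-C, 14:-B, 15:+C
Rule 4 (eight consecutive points on the same side of the centre line) is satisfied at point 14.

rule 4 at point 14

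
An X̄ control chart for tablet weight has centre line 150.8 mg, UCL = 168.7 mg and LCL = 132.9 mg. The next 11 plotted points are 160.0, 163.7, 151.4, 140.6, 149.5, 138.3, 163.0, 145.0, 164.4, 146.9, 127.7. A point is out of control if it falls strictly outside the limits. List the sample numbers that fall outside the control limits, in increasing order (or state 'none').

Compare each point to [132.9, 168.7]: sample 11 = 127.7 < LCL.

11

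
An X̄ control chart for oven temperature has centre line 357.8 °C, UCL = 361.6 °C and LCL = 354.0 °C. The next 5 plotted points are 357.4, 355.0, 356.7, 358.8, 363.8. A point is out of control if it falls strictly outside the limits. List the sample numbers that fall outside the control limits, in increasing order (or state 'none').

5

Compare each point to [354.0, 361.6]: sample 5 = 363.8 > UCL.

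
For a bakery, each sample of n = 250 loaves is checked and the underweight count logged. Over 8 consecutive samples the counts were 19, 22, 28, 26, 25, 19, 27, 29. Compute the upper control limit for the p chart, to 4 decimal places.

0.1538

p̄ = Σdᵢ / (k·n) = 195 / (8 × 250) = 0.09750
UCL = p̄ + 3·√(p̄(1−p̄)/n) = 0.09750 + 3 × √(0.09750×0.90250/250) = 0.09750 + 3 × 0.01876 = 0.15378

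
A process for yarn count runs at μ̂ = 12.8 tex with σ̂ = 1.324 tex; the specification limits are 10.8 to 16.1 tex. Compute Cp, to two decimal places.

0.67

Cp = (USL − LSL) / (6σ̂) = (16.1 − 10.8) / (6 × 1.324) = 5.3000 / 7.9440 = 0.6672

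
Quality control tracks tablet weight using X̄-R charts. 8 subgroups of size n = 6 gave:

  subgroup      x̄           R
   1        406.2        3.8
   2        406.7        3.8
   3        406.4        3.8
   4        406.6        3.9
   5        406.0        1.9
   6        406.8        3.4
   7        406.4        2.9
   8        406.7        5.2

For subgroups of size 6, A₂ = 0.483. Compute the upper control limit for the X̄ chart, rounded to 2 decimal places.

408.21

X̄̄ = (406.2 + 406.7 + 406.4 + 406.6 + 406.0 + 406.8 + 406.4 + 406.7) / 8 = 3251.8000 / 8 = 406.4750
R̄ = (3.8 + 3.8 + 3.8 + 3.9 + 1.9 + 3.4 + 2.9 + 5.2) / 8 = 28.7000 / 8 = 3.5875
UCL = X̄̄ + A₂·R̄ = 406.4750 + 0.483 × 3.5875 = 408.2078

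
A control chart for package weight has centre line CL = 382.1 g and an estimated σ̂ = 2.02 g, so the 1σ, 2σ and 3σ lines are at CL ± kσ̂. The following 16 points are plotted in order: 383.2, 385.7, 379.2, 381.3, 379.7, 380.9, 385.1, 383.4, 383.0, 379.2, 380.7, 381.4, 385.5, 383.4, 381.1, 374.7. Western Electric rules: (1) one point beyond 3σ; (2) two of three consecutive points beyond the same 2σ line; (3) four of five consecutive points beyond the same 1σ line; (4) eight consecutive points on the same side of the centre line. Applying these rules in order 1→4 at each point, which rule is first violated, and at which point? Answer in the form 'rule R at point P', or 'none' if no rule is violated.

rule 1 at point 16

Zone of each point (C = within 1σ̂, B = 1σ̂–2σ̂, A = 2σ̂–3σ̂, * = beyond 3σ̂; sign = side of CL): 1:+C, 2:+B, 3:-B, 4:-C, 5:-B, 6:-C, 7:+B, 8:+C, 9:+C, 10:-B, 11:-C, 12:-C, 13:+B, 14:+C, 15:-C, 16:-*
Rule 1 (one point beyond the 3σ limits) is satisfied at point 16.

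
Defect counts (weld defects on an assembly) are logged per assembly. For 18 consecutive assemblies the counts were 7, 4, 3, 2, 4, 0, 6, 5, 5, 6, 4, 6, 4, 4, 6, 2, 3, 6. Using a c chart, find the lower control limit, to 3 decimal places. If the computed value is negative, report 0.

c̄ = (7 + 4 + 3 + 2 + 4 + 0 + 6 + 5 + 5 + 6 + 4 + 6 + 4 + 4 + 6 + 2 + 3 + 6) / 18 = 77 / 18 = 4.2778
LCL = c̄ − 3√c̄ = 4.2778 − 3 × 2.0683 = -1.9271 → 0 (cannot be negative)

0.000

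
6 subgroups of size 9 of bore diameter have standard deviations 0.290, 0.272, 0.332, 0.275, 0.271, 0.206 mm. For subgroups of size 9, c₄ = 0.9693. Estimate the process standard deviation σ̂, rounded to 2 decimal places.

0.28

s̄ = (0.290 + 0.272 + 0.332 + 0.275 + 0.271 + 0.206) / 6 = 0.2743
σ̂ = s̄ / c₄ = 0.2743 / 0.9693 = 0.2830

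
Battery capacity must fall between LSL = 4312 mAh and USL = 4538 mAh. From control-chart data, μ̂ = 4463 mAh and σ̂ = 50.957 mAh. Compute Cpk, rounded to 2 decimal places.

Cpu = (USL − μ̂) / (3σ̂) = (4538 − 4463) / (3 × 50.957) = 0.4906; Cpl = (μ̂ − LSL) / (3σ̂) = (4463 − 4312) / (3 × 50.957) = 0.9878; Cpk = min(Cpu, Cpl) = 0.4906

0.49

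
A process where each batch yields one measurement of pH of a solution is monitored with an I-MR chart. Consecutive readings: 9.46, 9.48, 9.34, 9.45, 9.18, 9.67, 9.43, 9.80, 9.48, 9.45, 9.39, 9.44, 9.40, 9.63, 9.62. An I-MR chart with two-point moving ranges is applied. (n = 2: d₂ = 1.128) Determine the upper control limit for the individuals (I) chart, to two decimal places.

X̄ = (9.46 + 9.48 + 9.34 + 9.45 + 9.18 + 9.67 + 9.43 + 9.80 + 9.48 + 9.45 + 9.39 + 9.44 + 9.40 + 9.63 + 9.62) / 15 = 9.4813
Moving ranges: 0.02, 0.14, 0.11, 0.27, 0.49, 0.24, 0.37, 0.32, 0.03, 0.06, 0.05, 0.04, 0.23, 0.01; M̄R̄ = 2.3800 / 14 = 0.1700
UCL = X̄ + 3·M̄R̄/d₂ = 9.4813 + 3 × 0.1700 / 1.128 = 9.9335

9.93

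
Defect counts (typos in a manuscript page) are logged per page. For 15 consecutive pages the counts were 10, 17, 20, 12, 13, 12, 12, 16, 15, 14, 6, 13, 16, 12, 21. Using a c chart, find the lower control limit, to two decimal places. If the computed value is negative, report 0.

c̄ = (10 + 17 + 20 + 12 + 13 + 12 + 12 + 16 + 15 + 14 + 6 + 13 + 16 + 12 + 21) / 15 = 209 / 15 = 13.9333
LCL = c̄ − 3√c̄ = 13.9333 − 3 × 3.7327 = 2.7351

2.74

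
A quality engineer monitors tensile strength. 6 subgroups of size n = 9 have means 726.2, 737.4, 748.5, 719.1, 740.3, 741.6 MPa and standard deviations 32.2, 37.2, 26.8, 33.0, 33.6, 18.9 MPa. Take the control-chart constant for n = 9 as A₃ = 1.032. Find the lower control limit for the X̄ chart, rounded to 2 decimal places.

704.26

X̄̄ = (726.2 + 737.4 + 748.5 + 719.1 + 740.3 + 741.6) / 6 = 735.5167
s̄ = (32.2 + 37.2 + 26.8 + 33.0 + 33.6 + 18.9) / 6 = 30.2833
LCL = X̄̄ − A₃·s̄ = 735.5167 − 1.032 × 30.2833 = 704.2643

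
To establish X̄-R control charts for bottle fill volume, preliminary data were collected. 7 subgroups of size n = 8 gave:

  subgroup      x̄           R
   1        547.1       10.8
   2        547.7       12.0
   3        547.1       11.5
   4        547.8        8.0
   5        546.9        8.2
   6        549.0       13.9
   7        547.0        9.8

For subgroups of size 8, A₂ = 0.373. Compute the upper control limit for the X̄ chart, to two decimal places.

551.47

X̄̄ = (547.1 + 547.7 + 547.1 + 547.8 + 546.9 + 549.0 + 547.0) / 7 = 3832.6000 / 7 = 547.5143
R̄ = (10.8 + 12.0 + 11.5 + 8.0 + 8.2 + 13.9 + 9.8) / 7 = 74.2000 / 7 = 10.6000
UCL = X̄̄ + A₂·R̄ = 547.5143 + 0.373 × 10.6000 = 551.4681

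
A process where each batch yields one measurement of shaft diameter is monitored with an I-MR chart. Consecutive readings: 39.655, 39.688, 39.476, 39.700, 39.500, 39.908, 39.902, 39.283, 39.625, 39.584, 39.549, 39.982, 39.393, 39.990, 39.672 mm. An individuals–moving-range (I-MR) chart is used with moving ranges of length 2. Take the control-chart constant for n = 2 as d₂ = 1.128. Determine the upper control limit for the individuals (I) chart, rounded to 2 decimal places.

X̄ = (39.655 + 39.688 + 39.476 + 39.700 + 39.500 + 39.908 + 39.902 + 39.283 + 39.625 + 39.584 + 39.549 + 39.982 + 39.393 + 39.990 + 39.672) / 15 = 39.6605
Moving ranges: 0.033, 0.212, 0.224, 0.200, 0.408, 0.006, 0.619, 0.342, 0.041, 0.035, 0.433, 0.589, 0.597, 0.318; M̄R̄ = 4.0570 / 14 = 0.2898
UCL = X̄ + 3·M̄R̄/d₂ = 39.6605 + 3 × 0.2898 / 1.128 = 40.4312

40.43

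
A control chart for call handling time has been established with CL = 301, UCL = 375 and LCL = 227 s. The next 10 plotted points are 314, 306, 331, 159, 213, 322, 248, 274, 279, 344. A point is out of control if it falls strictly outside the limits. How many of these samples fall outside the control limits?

2

Compare each point to [227, 375]: sample 4 = 159 < LCL; sample 5 = 213 < LCL.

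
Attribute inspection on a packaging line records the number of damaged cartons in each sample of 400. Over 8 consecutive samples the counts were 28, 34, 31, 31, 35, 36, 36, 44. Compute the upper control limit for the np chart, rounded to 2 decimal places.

51.19

p̄ = Σdᵢ / (k·n) = 275 / (8 × 400) = 0.08594
UCL = np̄ + 3·√(np̄(1−p̄)) = 34.3750 + 3 × √(34.3750×0.91406) = 34.3750 + 3 × 5.6054 = 51.1913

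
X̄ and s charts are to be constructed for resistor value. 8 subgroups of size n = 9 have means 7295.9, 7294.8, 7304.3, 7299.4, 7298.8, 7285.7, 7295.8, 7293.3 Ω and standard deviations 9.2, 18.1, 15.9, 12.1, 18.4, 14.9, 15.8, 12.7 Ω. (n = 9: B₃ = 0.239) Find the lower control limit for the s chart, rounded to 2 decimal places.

s̄ = (9.2 + 18.1 + 15.9 + 12.1 + 18.4 + 14.9 + 15.8 + 12.7) / 8 = 14.6375
LCL_s = B₃·s̄ = 0.239 × 14.6375 = 3.4984

3.50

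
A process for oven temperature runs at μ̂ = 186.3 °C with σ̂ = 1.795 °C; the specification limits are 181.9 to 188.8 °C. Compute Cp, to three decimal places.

Cp = (USL − LSL) / (6σ̂) = (188.8 − 181.9) / (6 × 1.795) = 6.9000 / 10.7700 = 0.6407

0.641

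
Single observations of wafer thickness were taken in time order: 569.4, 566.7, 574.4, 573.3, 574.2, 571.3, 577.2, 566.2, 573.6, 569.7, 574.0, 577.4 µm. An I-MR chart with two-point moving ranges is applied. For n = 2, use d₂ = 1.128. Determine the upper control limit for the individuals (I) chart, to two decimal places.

584.66

X̄ = (569.4 + 566.7 + 574.4 + 573.3 + 574.2 + 571.3 + 577.2 + 566.2 + 573.6 + 569.7 + 574.0 + 577.4) / 12 = 572.2833
Moving ranges: 2.7, 7.7, 1.1, 0.9, 2.9, 5.9, 11.0, 7.4, 3.9, 4.3, 3.4; M̄R̄ = 51.2000 / 11 = 4.6545
UCL = X̄ + 3·M̄R̄/d₂ = 572.2833 + 3 × 4.6545 / 1.128 = 584.6624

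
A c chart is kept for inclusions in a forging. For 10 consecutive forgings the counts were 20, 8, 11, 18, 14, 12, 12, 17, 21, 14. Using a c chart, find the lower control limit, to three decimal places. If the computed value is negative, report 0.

3.198

c̄ = (20 + 8 + 11 + 18 + 14 + 12 + 12 + 17 + 21 + 14) / 10 = 147 / 10 = 14.7000
LCL = c̄ − 3√c̄ = 14.7000 − 3 × 3.8341 = 3.1978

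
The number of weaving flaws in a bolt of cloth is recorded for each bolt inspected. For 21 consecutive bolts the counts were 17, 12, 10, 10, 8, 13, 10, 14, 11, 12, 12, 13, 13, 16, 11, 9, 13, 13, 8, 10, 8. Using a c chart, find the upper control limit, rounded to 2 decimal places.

21.78

c̄ = (17 + 12 + 10 + 10 + 8 + 13 + 10 + 14 + 11 + 12 + 12 + 13 + 13 + 16 + 11 + 9 + 13 + 13 + 8 + 10 + 8) / 21 = 243 / 21 = 11.5714
UCL = c̄ + 3√c̄ = 11.5714 + 3 × √11.5714 = 11.5714 + 3 × 3.4017 = 21.7765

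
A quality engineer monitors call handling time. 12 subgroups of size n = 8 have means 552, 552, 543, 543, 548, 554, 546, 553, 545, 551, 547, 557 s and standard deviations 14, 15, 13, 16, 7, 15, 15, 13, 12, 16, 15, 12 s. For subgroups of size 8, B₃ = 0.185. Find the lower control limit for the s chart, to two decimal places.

s̄ = (14 + 15 + 13 + 16 + 7 + 15 + 15 + 13 + 12 + 16 + 15 + 12) / 12 = 13.5833
LCL_s = B₃·s̄ = 0.185 × 13.5833 = 2.5129

2.51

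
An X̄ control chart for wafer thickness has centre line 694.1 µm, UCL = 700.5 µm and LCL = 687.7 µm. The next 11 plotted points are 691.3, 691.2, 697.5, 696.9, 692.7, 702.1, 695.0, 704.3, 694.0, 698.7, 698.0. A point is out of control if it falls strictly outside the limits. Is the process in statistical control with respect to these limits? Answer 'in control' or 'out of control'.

out of control

Compare each point to [687.7, 700.5]: sample 6 = 702.1 > UCL; sample 8 = 704.3 > UCL.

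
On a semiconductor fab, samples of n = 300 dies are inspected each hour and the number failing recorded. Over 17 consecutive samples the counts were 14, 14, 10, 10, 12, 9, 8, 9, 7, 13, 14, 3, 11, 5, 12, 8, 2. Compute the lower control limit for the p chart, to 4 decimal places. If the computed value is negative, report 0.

0.0013

p̄ = Σdᵢ / (k·n) = 161 / (17 × 300) = 0.03157
LCL = p̄ − 3·√(p̄(1−p̄)/n) = 0.03157 − 3 × 0.01009 = 0.00128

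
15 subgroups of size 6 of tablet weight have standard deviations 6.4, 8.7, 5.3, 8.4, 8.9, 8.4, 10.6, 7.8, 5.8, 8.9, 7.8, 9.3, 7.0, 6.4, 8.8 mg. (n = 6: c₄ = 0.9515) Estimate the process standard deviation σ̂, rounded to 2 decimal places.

s̄ = (6.4 + 8.7 + 5.3 + 8.4 + 8.9 + 8.4 + 10.6 + 7.8 + 5.8 + 8.9 + 7.8 + 9.3 + 7.0 + 6.4 + 8.8) / 15 = 7.9000
σ̂ = s̄ / c₄ = 7.9000 / 0.9515 = 8.3027

8.30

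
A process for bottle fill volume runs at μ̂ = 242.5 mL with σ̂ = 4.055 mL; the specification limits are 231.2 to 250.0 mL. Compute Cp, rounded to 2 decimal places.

Cp = (USL − LSL) / (6σ̂) = (250.0 − 231.2) / (6 × 4.055) = 18.8000 / 24.3300 = 0.7727

0.77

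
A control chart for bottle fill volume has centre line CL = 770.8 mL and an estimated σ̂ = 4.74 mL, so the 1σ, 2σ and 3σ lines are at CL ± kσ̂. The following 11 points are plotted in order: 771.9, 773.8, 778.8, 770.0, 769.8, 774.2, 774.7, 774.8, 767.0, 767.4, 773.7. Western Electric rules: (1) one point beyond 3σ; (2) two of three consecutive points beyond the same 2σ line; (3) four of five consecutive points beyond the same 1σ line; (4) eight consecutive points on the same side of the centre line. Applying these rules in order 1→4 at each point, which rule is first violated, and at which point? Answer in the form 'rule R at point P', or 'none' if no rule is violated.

Zone of each point (C = within 1σ̂, B = 1σ̂–2σ̂, A = 2σ̂–3σ̂, * = beyond 3σ̂; sign = side of CL): 1:+C, 2:+C, 3:+B, 4:-C, 5:-C, 6:+C, 7:+C, 8:+C, 9:-C, 10:-C, 11:+C
No rule fires across all 11 points.

none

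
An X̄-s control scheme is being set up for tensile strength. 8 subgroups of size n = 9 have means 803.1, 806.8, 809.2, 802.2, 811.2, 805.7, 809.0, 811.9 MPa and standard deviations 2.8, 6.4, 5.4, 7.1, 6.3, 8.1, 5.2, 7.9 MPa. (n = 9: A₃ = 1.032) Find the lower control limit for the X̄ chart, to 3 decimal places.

X̄̄ = (803.1 + 806.8 + 809.2 + 802.2 + 811.2 + 805.7 + 809.0 + 811.9) / 8 = 807.3875
s̄ = (2.8 + 6.4 + 5.4 + 7.1 + 6.3 + 8.1 + 5.2 + 7.9) / 8 = 6.1500
LCL = X̄̄ − A₃·s̄ = 807.3875 − 1.032 × 6.1500 = 801.0407

801.041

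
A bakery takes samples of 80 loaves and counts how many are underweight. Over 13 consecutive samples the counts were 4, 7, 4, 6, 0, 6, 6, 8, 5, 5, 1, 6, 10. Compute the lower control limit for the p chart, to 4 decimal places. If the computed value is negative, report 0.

0.0000

p̄ = Σdᵢ / (k·n) = 68 / (13 × 80) = 0.06538
LCL = p̄ − 3·√(p̄(1−p̄)/n) = 0.06538 − 3 × 0.02764 = -0.01753 → 0 (negative, so LCL = 0)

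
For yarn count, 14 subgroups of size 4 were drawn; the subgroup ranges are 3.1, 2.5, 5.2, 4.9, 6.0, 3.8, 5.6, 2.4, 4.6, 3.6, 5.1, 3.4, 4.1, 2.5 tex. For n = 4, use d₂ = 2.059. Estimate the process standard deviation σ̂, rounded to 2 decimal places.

1.97

R̄ = (3.1 + 2.5 + 5.2 + 4.9 + 6.0 + 3.8 + 5.6 + 2.4 + 4.6 + 3.6 + 5.1 + 3.4 + 4.1 + 2.5) / 14 = 4.0571
σ̂ = R̄ / d₂ = 4.0571 / 2.059 = 1.9704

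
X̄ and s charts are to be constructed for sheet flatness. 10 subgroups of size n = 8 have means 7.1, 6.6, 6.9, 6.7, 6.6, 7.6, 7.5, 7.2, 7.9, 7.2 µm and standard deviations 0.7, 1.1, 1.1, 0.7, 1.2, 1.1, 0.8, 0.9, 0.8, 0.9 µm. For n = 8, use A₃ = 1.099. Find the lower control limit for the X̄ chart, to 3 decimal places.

6.108

X̄̄ = (7.1 + 6.6 + 6.9 + 6.7 + 6.6 + 7.6 + 7.5 + 7.2 + 7.9 + 7.2) / 10 = 7.1300
s̄ = (0.7 + 1.1 + 1.1 + 0.7 + 1.2 + 1.1 + 0.8 + 0.9 + 0.8 + 0.9) / 10 = 0.9300
LCL = X̄̄ − A₃·s̄ = 7.1300 − 1.099 × 0.9300 = 6.1079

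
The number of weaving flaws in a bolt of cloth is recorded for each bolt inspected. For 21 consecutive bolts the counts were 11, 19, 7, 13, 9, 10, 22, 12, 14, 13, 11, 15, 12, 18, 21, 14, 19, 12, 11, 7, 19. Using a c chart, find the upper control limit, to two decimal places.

24.89

c̄ = (11 + 19 + 7 + 13 + 9 + 10 + 22 + 12 + 14 + 13 + 11 + 15 + 12 + 18 + 21 + 14 + 19 + 12 + 11 + 7 + 19) / 21 = 289 / 21 = 13.7619
UCL = c̄ + 3√c̄ = 13.7619 + 3 × √13.7619 = 13.7619 + 3 × 3.7097 = 24.8910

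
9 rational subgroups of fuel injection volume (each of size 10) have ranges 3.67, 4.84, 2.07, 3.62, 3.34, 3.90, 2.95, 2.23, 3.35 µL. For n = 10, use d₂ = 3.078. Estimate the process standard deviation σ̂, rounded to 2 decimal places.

1.08

R̄ = (3.67 + 4.84 + 2.07 + 3.62 + 3.34 + 3.90 + 2.95 + 2.23 + 3.35) / 9 = 3.3300
σ̂ = R̄ / d₂ = 3.3300 / 3.078 = 1.0819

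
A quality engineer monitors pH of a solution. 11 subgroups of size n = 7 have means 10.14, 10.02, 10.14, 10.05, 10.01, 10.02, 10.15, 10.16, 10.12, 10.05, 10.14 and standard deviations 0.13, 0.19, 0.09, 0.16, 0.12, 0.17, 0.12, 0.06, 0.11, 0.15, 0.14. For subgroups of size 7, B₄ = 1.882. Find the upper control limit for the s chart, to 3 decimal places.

0.246

s̄ = (0.13 + 0.19 + 0.09 + 0.16 + 0.12 + 0.17 + 0.12 + 0.06 + 0.11 + 0.15 + 0.14) / 11 = 0.1309
UCL_s = B₄·s̄ = 1.882 × 0.1309 = 0.2464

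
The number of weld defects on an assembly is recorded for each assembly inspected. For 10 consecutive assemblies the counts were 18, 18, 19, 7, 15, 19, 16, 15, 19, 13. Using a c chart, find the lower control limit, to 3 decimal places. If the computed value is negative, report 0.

3.938

c̄ = (18 + 18 + 19 + 7 + 15 + 19 + 16 + 15 + 19 + 13) / 10 = 159 / 10 = 15.9000
LCL = c̄ − 3√c̄ = 15.9000 − 3 × 3.9875 = 3.9376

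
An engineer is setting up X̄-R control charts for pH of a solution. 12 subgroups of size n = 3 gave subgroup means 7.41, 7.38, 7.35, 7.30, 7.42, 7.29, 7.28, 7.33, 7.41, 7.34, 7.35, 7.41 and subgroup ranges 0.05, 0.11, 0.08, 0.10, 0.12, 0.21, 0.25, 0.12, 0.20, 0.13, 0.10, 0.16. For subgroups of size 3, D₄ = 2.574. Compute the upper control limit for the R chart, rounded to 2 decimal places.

R̄ = (0.05 + 0.11 + 0.08 + 0.10 + 0.12 + 0.21 + 0.25 + 0.12 + 0.20 + 0.13 + 0.10 + 0.16) / 12 = 1.6300 / 12 = 0.1358
UCL_R = D₄·R̄ = 2.574 × 0.1358 = 0.3496

0.35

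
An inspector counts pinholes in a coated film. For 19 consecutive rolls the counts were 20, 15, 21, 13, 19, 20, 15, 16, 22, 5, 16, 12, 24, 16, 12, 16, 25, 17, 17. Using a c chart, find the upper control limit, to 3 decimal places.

c̄ = (20 + 15 + 21 + 13 + 19 + 20 + 15 + 16 + 22 + 5 + 16 + 12 + 24 + 16 + 12 + 16 + 25 + 17 + 17) / 19 = 321 / 19 = 16.8947
UCL = c̄ + 3√c̄ = 16.8947 + 3 × √16.8947 = 16.8947 + 3 × 4.1103 = 29.2257

29.226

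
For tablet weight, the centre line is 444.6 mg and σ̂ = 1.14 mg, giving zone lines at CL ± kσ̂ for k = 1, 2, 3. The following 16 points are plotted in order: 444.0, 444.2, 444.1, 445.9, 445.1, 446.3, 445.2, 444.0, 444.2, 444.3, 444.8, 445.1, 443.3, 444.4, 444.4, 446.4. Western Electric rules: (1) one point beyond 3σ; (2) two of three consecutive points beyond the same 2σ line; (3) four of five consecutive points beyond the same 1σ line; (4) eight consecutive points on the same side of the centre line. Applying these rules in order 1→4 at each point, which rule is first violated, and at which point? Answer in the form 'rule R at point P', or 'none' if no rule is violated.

Zone of each point (C = within 1σ̂, B = 1σ̂–2σ̂, A = 2σ̂–3σ̂, * = beyond 3σ̂; sign = side of CL): 1:-C, 2:-C, 3:-C, 4:+B, 5:+C, 6:+B, 7:+C, 8:-C, 9:-C, 10:-C, 11:+C, 12:+C, 13:-B, 14:-C, 15:-C, 16:+B
No rule fires across all 16 points.

none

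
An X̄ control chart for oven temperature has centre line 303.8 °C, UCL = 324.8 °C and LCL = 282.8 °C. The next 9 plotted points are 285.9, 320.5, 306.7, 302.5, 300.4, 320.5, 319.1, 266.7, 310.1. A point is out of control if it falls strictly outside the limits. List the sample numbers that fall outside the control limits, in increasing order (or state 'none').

8

Compare each point to [282.8, 324.8]: sample 8 = 266.7 < LCL.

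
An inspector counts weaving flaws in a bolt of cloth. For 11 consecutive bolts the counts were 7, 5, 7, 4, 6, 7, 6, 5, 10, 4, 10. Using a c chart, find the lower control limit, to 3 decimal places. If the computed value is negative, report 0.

0.000

c̄ = (7 + 5 + 7 + 4 + 6 + 7 + 6 + 5 + 10 + 4 + 10) / 11 = 71 / 11 = 6.4545
LCL = c̄ − 3√c̄ = 6.4545 − 3 × 2.5406 = -1.1672 → 0 (cannot be negative)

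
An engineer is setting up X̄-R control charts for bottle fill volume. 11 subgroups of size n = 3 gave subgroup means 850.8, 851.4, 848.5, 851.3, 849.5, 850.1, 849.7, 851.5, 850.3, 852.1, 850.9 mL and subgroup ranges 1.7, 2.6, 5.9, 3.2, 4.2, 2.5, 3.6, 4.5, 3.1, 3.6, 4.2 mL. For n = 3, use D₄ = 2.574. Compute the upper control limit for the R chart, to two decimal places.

9.15

R̄ = (1.7 + 2.6 + 5.9 + 3.2 + 4.2 + 2.5 + 3.6 + 4.5 + 3.1 + 3.6 + 4.2) / 11 = 39.1000 / 11 = 3.5545
UCL_R = D₄·R̄ = 2.574 × 3.5545 = 9.1494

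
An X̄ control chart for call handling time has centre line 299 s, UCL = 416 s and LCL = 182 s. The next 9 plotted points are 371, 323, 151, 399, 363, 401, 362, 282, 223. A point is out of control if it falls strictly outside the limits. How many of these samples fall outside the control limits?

1

Compare each point to [182, 416]: sample 3 = 151 < LCL.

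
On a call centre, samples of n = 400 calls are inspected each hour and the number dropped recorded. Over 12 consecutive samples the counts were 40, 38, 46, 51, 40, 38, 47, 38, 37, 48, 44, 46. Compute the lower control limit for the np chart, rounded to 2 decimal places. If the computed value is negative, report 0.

24.21

p̄ = Σdᵢ / (k·n) = 513 / (12 × 400) = 0.10687
LCL = np̄ − 3·√(np̄(1−p̄)) = 42.7500 − 3 × 6.1791 = 24.2127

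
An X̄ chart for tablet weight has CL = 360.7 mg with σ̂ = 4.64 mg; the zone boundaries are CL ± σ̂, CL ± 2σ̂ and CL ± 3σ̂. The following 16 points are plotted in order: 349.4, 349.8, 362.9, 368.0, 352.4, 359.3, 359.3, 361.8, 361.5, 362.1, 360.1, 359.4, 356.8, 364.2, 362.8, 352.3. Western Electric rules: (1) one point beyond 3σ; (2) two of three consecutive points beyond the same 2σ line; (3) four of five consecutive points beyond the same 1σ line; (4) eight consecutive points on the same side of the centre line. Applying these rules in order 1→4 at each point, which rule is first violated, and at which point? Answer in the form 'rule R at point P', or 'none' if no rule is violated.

Zone of each point (C = within 1σ̂, B = 1σ̂–2σ̂, A = 2σ̂–3σ̂, * = beyond 3σ̂; sign = side of CL): 1:-A, 2:-A, 3:+C, 4:+B, 5:-B, 6:-C, 7:-C, 8:+C, 9:+C, 10:+C, 11:-C, 12:-C, 13:-C, 14:+C, 15:+C, 16:-B
Rule 2 (two of three consecutive points beyond the same 2σ limit) is satisfied at point 2.

rule 2 at point 2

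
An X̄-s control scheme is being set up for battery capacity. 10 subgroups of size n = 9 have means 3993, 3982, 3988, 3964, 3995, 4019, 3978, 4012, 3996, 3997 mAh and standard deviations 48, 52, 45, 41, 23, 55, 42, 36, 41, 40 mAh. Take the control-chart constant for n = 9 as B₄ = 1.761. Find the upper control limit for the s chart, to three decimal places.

s̄ = (48 + 52 + 45 + 41 + 23 + 55 + 42 + 36 + 41 + 40) / 10 = 42.3000
UCL_s = B₄·s̄ = 1.761 × 42.3000 = 74.4903

74.490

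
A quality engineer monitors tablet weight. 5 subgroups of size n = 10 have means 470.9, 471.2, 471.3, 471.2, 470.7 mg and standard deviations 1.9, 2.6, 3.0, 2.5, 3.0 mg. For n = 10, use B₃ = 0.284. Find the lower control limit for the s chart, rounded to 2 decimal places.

0.74

s̄ = (1.9 + 2.6 + 3.0 + 2.5 + 3.0) / 5 = 2.6000
LCL_s = B₃·s̄ = 0.284 × 2.6000 = 0.7384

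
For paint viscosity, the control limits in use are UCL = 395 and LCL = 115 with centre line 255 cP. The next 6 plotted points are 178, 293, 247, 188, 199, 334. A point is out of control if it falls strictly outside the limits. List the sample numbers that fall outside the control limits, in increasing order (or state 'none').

none

All 6 points lie within [115, 395].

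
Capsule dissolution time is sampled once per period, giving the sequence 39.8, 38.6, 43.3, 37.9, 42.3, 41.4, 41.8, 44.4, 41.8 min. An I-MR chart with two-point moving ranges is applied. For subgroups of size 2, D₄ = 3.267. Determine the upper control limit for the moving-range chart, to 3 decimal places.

9.066

Moving ranges: 1.2, 4.7, 5.4, 4.4, 0.9, 0.4, 2.6, 2.6; M̄R̄ = 22.2000 / 8 = 2.7750
UCL_MR = D₄·M̄R̄ = 3.267 × 2.7750 = 9.0659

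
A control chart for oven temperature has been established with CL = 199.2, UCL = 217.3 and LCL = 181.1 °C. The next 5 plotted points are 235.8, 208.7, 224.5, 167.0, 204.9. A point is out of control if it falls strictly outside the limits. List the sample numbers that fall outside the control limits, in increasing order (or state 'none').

Compare each point to [181.1, 217.3]: sample 1 = 235.8 > UCL; sample 3 = 224.5 > UCL; sample 4 = 167.0 < LCL.

1, 3, 4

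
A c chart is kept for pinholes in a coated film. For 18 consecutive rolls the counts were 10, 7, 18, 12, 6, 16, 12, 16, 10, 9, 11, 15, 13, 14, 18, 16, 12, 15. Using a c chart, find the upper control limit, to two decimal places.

c̄ = (10 + 7 + 18 + 12 + 6 + 16 + 12 + 16 + 10 + 9 + 11 + 15 + 13 + 14 + 18 + 16 + 12 + 15) / 18 = 230 / 18 = 12.7778
UCL = c̄ + 3√c̄ = 12.7778 + 3 × √12.7778 = 12.7778 + 3 × 3.5746 = 23.5016

23.50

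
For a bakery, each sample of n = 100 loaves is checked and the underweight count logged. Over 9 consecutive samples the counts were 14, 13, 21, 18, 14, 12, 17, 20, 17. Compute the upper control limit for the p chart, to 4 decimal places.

p̄ = Σdᵢ / (k·n) = 146 / (9 × 100) = 0.16222
UCL = p̄ + 3·√(p̄(1−p̄)/n) = 0.16222 + 3 × √(0.16222×0.83778/100) = 0.16222 + 3 × 0.03687 = 0.27282

0.2728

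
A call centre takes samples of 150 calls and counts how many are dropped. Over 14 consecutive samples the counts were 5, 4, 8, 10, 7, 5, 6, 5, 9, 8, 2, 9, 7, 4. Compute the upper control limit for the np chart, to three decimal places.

p̄ = Σdᵢ / (k·n) = 89 / (14 × 150) = 0.04238
UCL = np̄ + 3·√(np̄(1−p̄)) = 6.3571 + 3 × √(6.3571×0.95762) = 6.3571 + 3 × 2.4673 = 13.7591

13.759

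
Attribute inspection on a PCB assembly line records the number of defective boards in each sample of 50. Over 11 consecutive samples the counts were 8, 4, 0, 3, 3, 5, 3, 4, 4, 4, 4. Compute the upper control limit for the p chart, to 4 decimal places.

p̄ = Σdᵢ / (k·n) = 42 / (11 × 50) = 0.07636
UCL = p̄ + 3·√(p̄(1−p̄)/n) = 0.07636 + 3 × √(0.07636×0.92364/50) = 0.07636 + 3 × 0.03756 = 0.18904

0.1890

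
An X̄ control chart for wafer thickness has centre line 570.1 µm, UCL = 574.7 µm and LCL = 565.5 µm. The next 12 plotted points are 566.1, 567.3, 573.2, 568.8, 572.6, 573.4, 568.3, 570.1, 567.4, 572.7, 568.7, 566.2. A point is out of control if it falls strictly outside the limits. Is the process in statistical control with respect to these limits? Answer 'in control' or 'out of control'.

All 12 points lie within [565.5, 574.7].

in control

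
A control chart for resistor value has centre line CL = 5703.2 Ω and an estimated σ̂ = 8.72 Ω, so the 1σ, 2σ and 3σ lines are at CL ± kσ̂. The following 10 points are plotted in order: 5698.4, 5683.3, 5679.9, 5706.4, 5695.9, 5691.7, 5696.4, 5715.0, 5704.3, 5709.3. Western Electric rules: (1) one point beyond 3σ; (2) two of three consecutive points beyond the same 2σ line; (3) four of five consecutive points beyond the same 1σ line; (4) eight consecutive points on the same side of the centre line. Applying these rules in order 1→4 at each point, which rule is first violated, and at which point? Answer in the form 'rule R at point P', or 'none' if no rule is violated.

Zone of each point (C = within 1σ̂, B = 1σ̂–2σ̂, A = 2σ̂–3σ̂, * = beyond 3σ̂; sign = side of CL): 1:-C, 2:-A, 3:-A, 4:+C, 5:-C, 6:-B, 7:-C, 8:+B, 9:+C, 10:+C
Rule 2 (two of three consecutive points beyond the same 2σ limit) is satisfied at point 3.

rule 2 at point 3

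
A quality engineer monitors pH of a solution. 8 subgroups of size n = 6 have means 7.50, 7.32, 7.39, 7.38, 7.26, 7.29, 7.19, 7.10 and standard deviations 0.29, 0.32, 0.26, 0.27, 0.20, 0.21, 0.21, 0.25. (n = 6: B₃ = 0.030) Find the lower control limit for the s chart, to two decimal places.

s̄ = (0.29 + 0.32 + 0.26 + 0.27 + 0.20 + 0.21 + 0.21 + 0.25) / 8 = 0.2512
LCL_s = B₃·s̄ = 0.030 × 0.2512 = 0.0075

0.01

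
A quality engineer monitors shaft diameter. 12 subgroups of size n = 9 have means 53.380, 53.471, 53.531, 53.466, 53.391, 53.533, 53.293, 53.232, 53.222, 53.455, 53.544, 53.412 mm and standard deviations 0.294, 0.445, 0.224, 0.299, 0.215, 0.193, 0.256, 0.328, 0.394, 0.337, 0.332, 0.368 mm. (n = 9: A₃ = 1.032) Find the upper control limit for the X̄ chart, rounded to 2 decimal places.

53.73

X̄̄ = (53.380 + 53.471 + 53.531 + 53.466 + 53.391 + 53.533 + 53.293 + 53.232 + 53.222 + 53.455 + 53.544 + 53.412) / 12 = 53.4108
s̄ = (0.294 + 0.445 + 0.224 + 0.299 + 0.215 + 0.193 + 0.256 + 0.328 + 0.394 + 0.337 + 0.332 + 0.368) / 12 = 0.3071
UCL = X̄̄ + A₃·s̄ = 53.4108 + 1.032 × 0.3071 = 53.7277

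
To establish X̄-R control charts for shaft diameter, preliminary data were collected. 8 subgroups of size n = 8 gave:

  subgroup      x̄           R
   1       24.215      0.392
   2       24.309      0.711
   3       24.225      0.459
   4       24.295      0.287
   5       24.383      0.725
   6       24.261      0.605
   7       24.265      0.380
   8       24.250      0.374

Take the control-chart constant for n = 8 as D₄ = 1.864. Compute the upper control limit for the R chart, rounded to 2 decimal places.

0.92

R̄ = (0.392 + 0.711 + 0.459 + 0.287 + 0.725 + 0.605 + 0.380 + 0.374) / 8 = 3.9330 / 8 = 0.4916
UCL_R = D₄·R̄ = 1.864 × 0.4916 = 0.9164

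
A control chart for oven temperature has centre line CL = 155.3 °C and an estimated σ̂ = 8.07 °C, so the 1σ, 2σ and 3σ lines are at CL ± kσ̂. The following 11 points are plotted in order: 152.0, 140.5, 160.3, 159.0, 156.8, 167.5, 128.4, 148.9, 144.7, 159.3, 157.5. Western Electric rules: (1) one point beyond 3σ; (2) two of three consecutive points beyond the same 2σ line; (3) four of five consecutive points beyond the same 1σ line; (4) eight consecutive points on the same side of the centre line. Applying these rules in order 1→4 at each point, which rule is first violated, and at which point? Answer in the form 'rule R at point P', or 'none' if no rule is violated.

rule 1 at point 7

Zone of each point (C = within 1σ̂, B = 1σ̂–2σ̂, A = 2σ̂–3σ̂, * = beyond 3σ̂; sign = side of CL): 1:-C, 2:-B, 3:+C, 4:+C, 5:+C, 6:+B, 7:-*, 8:-C, 9:-B, 10:+C, 11:+C
Rule 1 (one point beyond the 3σ limits) is satisfied at point 7.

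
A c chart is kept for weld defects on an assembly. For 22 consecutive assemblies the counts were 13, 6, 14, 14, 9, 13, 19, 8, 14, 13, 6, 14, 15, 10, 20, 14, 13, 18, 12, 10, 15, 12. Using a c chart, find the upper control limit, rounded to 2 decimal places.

23.56

c̄ = (13 + 6 + 14 + 14 + 9 + 13 + 19 + 8 + 14 + 13 + 6 + 14 + 15 + 10 + 20 + 14 + 13 + 18 + 12 + 10 + 15 + 12) / 22 = 282 / 22 = 12.8182
UCL = c̄ + 3√c̄ = 12.8182 + 3 × √12.8182 = 12.8182 + 3 × 3.5802 = 23.5589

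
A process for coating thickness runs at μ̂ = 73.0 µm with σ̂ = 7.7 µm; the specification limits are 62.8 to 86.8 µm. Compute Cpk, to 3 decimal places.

Cpu = (USL − μ̂) / (3σ̂) = (86.8 − 73.0) / (3 × 7.7) = 0.5974; Cpl = (μ̂ − LSL) / (3σ̂) = (73.0 − 62.8) / (3 × 7.7) = 0.4416; Cpk = min(Cpu, Cpl) = 0.4416

0.442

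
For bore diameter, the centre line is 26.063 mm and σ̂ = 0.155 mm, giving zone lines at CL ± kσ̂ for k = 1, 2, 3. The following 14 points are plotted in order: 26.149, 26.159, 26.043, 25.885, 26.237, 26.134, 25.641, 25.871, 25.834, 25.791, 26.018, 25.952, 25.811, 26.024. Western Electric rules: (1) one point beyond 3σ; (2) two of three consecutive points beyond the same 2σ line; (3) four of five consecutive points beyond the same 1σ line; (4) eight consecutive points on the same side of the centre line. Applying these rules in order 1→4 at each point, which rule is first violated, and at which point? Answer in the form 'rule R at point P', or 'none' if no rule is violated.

Zone of each point (C = within 1σ̂, B = 1σ̂–2σ̂, A = 2σ̂–3σ̂, * = beyond 3σ̂; sign = side of CL): 1:+C, 2:+C, 3:-C, 4:-B, 5:+B, 6:+C, 7:-A, 8:-B, 9:-B, 10:-B, 11:-C, 12:-C, 13:-B, 14:-C
Rule 3 (four of five consecutive points beyond the same 1σ limit) is satisfied at point 10.

rule 3 at point 10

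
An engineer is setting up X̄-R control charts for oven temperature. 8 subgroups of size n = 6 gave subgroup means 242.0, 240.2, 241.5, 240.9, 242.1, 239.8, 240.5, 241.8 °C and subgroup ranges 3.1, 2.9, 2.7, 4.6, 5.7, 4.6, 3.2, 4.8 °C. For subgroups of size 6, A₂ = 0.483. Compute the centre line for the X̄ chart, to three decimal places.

241.100

X̄̄ = (242.0 + 240.2 + 241.5 + 240.9 + 242.1 + 239.8 + 240.5 + 241.8) / 8 = 1928.8000 / 8 = 241.1000
CL = X̄̄ = 241.1000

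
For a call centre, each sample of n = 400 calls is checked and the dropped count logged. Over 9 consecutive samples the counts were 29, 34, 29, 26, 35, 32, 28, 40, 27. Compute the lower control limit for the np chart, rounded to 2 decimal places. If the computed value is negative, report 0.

p̄ = Σdᵢ / (k·n) = 280 / (9 × 400) = 0.07778
LCL = np̄ − 3·√(np̄(1−p̄)) = 31.1111 − 3 × 5.3564 = 15.0418

15.04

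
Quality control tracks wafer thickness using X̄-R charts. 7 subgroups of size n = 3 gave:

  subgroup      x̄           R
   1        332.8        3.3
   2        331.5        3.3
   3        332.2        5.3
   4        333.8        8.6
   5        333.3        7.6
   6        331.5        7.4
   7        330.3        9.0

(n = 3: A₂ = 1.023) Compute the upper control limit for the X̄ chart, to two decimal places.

338.70

X̄̄ = (332.8 + 331.5 + 332.2 + 333.8 + 333.3 + 331.5 + 330.3) / 7 = 2325.4000 / 7 = 332.2000
R̄ = (3.3 + 3.3 + 5.3 + 8.6 + 7.6 + 7.4 + 9.0) / 7 = 44.5000 / 7 = 6.3571
UCL = X̄̄ + A₂·R̄ = 332.2000 + 1.023 × 6.3571 = 338.7034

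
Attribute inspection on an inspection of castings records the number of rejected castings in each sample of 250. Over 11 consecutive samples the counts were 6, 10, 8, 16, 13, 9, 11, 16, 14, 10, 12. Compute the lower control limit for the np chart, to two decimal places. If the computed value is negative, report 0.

p̄ = Σdᵢ / (k·n) = 125 / (11 × 250) = 0.04545
LCL = np̄ − 3·√(np̄(1−p̄)) = 11.3636 − 3 × 3.2935 = 1.4832

1.48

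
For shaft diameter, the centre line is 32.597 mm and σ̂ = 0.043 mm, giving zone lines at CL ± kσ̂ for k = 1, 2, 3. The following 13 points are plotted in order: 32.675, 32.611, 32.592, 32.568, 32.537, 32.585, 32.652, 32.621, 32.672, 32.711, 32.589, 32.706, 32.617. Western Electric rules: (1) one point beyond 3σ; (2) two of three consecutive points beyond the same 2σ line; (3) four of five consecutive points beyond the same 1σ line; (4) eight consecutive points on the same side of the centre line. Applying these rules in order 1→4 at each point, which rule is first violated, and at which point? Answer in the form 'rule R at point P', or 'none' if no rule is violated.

Zone of each point (C = within 1σ̂, B = 1σ̂–2σ̂, A = 2σ̂–3σ̂, * = beyond 3σ̂; sign = side of CL): 1:+B, 2:+C, 3:-C, 4:-C, 5:-B, 6:-C, 7:+B, 8:+C, 9:+B, 10:+A, 11:-C, 12:+A, 13:+C
Rule 2 (two of three consecutive points beyond the same 2σ limit) is satisfied at point 12.

rule 2 at point 12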